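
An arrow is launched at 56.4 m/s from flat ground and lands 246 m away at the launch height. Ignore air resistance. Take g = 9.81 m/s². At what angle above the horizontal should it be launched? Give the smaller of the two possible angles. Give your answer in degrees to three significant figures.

From R = (v₀²/g) sin 2θ: sin 2θ = 9.81 × 246 / 3181.0 = 0.7587.
2θ = 49.35° or 180° − 49.35° = 130.7°, so θ = 24.67° or 65.33°.
The smaller angle is 24.67°.

24.7°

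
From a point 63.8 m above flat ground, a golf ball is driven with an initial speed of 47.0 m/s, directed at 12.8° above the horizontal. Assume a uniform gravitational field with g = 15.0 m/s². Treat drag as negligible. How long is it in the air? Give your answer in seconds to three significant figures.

3.69 s

Resolve: vₓ = 47.00 cos 12.8° = 45.83 m/s and v_y0 = 47.00 sin 12.8° = 10.41 m/s.
With up positive and y = 0 at the ground: y(t) = 63.8 + (10.41) t − 7.500 t². Setting y = 0 and taking the positive root: t = [10.41 + √(10.41² + 2·15.0·63.8)] / 15.0 = (10.41 + 44.97) / 15.0 = 3.692 s.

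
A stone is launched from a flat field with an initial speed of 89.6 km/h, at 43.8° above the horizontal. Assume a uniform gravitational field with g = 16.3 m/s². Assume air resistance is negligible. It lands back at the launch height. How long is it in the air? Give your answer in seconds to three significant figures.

Convert: 89.6 km/h = 89.6/3.6 = 24.89 m/s.
Components: vₓ = 24.89 cos 43.8° = 17.96 m/s, v_y0 = 24.89 sin 43.8° = 17.23 m/s.
It returns to y = 0 when t = 2 v_y0 / g = 2(17.23)/16.3 = 2.114 s.

2.11 s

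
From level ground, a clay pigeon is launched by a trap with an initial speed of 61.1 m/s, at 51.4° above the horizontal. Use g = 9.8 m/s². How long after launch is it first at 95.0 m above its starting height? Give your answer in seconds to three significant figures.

vₓ = 61.10 cos 51.4° = 38.12 m/s; v_y0 = 61.10 sin 51.4° = 47.75 m/s.
Require v_y0 t − ½ g t² = 95.0, i.e. 4.900 t² − 47.75 t + 95.0 = 0.
t = [47.75 ± √(47.75² − 2·9.80·95.0)] / 9.80 = (47.75 ± 20.45) / 9.80, so t = 2.786 s or t = 6.959 s.
The first (ascending) time is 2.786 s.

2.79 s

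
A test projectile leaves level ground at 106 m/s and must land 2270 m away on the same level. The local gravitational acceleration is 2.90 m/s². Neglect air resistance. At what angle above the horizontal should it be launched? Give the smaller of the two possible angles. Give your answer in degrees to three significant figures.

17.9°

From R = (v₀²/g) sin 2θ: sin 2θ = 2.90 × 2270 / 11236 = 0.5859.
2θ = 35.87° or 180° − 35.87° = 144.1°, so θ = 17.93° or 72.07°.
The smaller angle is 17.93°.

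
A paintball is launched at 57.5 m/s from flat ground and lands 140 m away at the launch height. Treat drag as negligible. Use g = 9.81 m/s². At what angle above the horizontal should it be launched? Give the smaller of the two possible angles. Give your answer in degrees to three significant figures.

From R = (v₀²/g) sin 2θ: sin 2θ = 9.81 × 140 / 3306.2 = 0.4154.
2θ = 24.54° or 180° − 24.54° = 155.5°, so θ = 12.27° or 77.73°.
The smaller angle is 12.27°.

12.3°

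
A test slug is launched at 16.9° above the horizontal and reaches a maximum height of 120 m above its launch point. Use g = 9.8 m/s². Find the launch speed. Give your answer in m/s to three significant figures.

At the peak v_y = 0, so v_y0 = √(2gH) = √(2 × 9.80 × 120) = 48.50 m/s.
v_y0 = v₀ sin θ ⇒ v₀ = 48.50 / sin 16.9° = 166.8 m/s.

167 m/s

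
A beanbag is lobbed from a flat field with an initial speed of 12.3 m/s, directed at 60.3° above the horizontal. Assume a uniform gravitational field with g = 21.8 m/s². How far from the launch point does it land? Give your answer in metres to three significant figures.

Horizontal component vₓ = 12.30 cos 60.3° = 6.094 m/s; vertical v_y0 = 12.30 sin 60.3° = 10.68 m/s.
Flight time T = 2 v_y0 / g = 0.9802 s.
Range: R = vₓ T = 6.094 × 0.9802 = 5.973 m.

5.97 m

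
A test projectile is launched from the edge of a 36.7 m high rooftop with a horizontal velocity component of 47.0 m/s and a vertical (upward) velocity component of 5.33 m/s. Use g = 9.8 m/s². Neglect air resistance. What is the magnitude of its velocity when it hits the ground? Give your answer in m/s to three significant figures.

The projectile lands when y = 36.7 + (5.330) t − ½·9.80·t² = 0. Positive root: t = (5.330 + √(5.330² + 2·9.80·36.7)) / 9.80 = (5.330 + 27.34) / 9.80 = 3.334 s.
Vertical velocity at impact: v_y = v_y0 − g t = 5.330 − 9.80 × 3.334 = −27.34 m/s.
Speed: |v| = √(vₓ² + v_y²) = √(47.00² + 27.34²) = 54.38 m/s.

54.4 m/s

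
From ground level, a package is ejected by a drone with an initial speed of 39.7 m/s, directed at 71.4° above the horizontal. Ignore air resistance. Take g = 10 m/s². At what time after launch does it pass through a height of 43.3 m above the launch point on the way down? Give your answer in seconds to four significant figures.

6.107 s

Resolve: vₓ = 39.70 cos 71.4° = 12.66 m/s and v_y0 = 39.70 sin 71.4° = 37.63 m/s.
Set y = v_y0 t − ½ g t² = 43.3: 5.000 t² − 37.63 t + 43.3 = 0.
t = [37.63 ± √(37.63² − 2·10.0·43.3)] / 10.0 = (37.63 ± 23.45) / 10.0, so t = 1.418 s or t = 6.107 s.
The descending-branch root is 6.107 s.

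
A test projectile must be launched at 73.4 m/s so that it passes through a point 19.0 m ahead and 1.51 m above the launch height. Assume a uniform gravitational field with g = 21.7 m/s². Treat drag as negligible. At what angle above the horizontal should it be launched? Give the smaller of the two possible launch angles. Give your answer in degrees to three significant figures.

6.75°

Trajectory: y = x tanθ − g x² (1 + tan²θ)/(2v₀²). With x = 19.0, y = 1.51, v₀ = 73.4, g = 21.7:
0.7270 tan²θ − 19.0 tanθ + (2.237) = 0.
tanθ = [19.0 ± √(19.0² − 4 × 0.7270 × (2.237))] / (2 × 0.7270) = (19.0 ± 18.83) / 1.454, giving tanθ = 0.1183 or 26.02.
θ = 6.745° or 87.80°; the smaller is 6.745°.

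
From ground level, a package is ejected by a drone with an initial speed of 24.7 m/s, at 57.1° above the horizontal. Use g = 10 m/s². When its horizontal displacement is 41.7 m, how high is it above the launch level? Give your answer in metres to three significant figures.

16.2 m

Components: vₓ = 24.70 cos 57.1° = 13.42 m/s, v_y0 = 24.70 sin 57.1° = 20.74 m/s.
x = vₓ t ⇒ t = 41.7/13.42 = 3.108 s.
Height: y = v_y0 t − ½ g t² = 20.74 × 3.108 − 5.000 × 3.108² = 64.46 − 48.30 = 16.16 m.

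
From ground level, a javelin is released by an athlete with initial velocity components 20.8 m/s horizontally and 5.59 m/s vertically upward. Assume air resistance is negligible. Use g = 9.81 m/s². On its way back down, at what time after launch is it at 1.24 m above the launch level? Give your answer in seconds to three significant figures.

Height y(t) = 5.590 t − 4.905 t² = 1.24 gives 4.905 t² − 5.590 t + 1.24 = 0.
Quadratic formula: t = (5.590 ± √6.9193) / 9.81 = (5.590 ± 2.630) / 9.81 → t = 0.3017 s or 0.8380 s.
The descending-branch root is 0.8380 s.

0.838 s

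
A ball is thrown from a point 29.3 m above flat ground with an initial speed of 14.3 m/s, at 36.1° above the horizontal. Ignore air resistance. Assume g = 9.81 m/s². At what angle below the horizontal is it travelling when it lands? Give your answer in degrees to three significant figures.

65.6°

Components: vₓ = 14.30 cos 36.1° = 11.55 m/s, v_y0 = 14.30 sin 36.1° = 8.426 m/s.
With up positive and y = 0 at the ground: y(t) = 29.3 + (8.426) t − 4.905 t². Setting y = 0 and taking the positive root: t = [8.426 + √(8.426² + 2·9.81·29.3)] / 9.81 = (8.426 + 25.41) / 9.81 = 3.449 s.
At impact: v_y = v_y0 − g t = −25.41 m/s; vₓ = 11.55 m/s.
Angle below horizontal: arctan(|v_y|/vₓ) = arctan(25.41/11.55) = 65.55°.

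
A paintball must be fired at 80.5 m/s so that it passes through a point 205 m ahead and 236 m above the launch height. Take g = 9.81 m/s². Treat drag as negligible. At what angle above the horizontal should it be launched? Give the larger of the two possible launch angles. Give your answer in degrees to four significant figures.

77.80°

Trajectory: y = x tanθ − g x² (1 + tan²θ)/(2v₀²). With x = 205, y = 236, v₀ = 80.5, g = 9.81:
31.81 tan²θ − 205 tanθ + (267.8) = 0.
tanθ = [205 ± √(205² − 4 × 31.81 × (267.8))] / (2 × 31.81) = (205 ± 89.16) / 63.62, giving tanθ = 1.821 or 4.624.
θ = 61.22° or 77.80°; the larger is 77.80°.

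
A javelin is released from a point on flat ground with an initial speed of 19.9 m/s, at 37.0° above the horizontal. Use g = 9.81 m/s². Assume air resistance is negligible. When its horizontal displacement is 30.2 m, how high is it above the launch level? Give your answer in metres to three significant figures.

5.05 m

Horizontal component vₓ = 19.90 cos 37.0° = 15.89 m/s; vertical v_y0 = 19.90 sin 37.0° = 11.98 m/s.
At x = 30.2 m, t = x/vₓ = 30.2/15.89 = 1.900 s.
Height: y = v_y0 t − ½ g t² = 11.98 × 1.900 − 4.905 × 1.900² = 22.76 − 17.71 = 5.046 m.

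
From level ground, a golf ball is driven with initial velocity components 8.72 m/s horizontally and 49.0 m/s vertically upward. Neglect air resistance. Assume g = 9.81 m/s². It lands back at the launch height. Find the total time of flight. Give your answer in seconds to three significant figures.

9.99 s

Landing at launch height ⇒ T = 2 v_y0 / g = 2 × 49.00 / 9.81 = 9.990 s.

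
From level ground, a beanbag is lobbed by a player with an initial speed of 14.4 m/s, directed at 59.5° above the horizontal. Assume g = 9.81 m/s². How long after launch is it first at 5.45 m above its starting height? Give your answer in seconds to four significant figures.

Horizontal component vₓ = 14.40 cos 59.5° = 7.309 m/s; vertical v_y0 = 14.40 sin 59.5° = 12.41 m/s.
Require v_y0 t − ½ g t² = 5.45, i.e. 4.905 t² − 12.41 t + 5.45 = 0.
t = [12.41 ± √(12.41² − 2·9.81·5.45)] / 9.81 = (12.41 ± 6.857) / 9.81, so t = 0.5658 s or t = 1.964 s.
The first (ascending) time is 0.5658 s.

0.5658 s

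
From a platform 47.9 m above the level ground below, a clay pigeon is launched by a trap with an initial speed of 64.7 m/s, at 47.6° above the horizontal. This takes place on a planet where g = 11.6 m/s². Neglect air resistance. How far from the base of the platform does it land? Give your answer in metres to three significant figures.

399 m

Horizontal component vₓ = 64.70 cos 47.6° = 43.63 m/s; vertical v_y0 = 64.70 sin 47.6° = 47.78 m/s.
The projectile lands when y = 47.9 + (47.78) t − ½·11.6·t² = 0. Positive root: t = (47.78 + √(47.78² + 2·11.6·47.9)) / 11.6 = (47.78 + 58.26) / 11.6 = 9.141 s.
Horizontal distance: R = vₓ t = 43.63 × 9.141 = 398.8 m.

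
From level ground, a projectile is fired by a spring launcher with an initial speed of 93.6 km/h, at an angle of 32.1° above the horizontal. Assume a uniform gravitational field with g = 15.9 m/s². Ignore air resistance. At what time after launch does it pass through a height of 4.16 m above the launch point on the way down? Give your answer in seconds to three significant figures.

1.35 s

Convert: 93.6 km/h = 93.6/3.6 = 26.00 m/s.
vₓ = 26.00 cos 32.1° = 22.03 m/s; v_y0 = 26.00 sin 32.1° = 13.82 m/s.
Set y = v_y0 t − ½ g t² = 4.16: 7.950 t² − 13.82 t + 4.16 = 0.
t = [13.82 ± √(13.82² − 2·15.9·4.16)] / 15.9 = (13.82 ± 7.655) / 15.9, so t = 0.3875 s or t = 1.350 s.
The descending-branch root is 1.350 s.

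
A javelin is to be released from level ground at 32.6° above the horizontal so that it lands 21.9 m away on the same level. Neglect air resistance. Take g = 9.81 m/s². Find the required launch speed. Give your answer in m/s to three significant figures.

15.4 m/s

From R = (v₀² / g) sin 2θ: v₀ = √(gR / sin 2θ).
v₀ = √(9.81 × 21.9 / sin 65.20°) = √(214.8 / 0.9078) = √236.66 = 15.38 m/s.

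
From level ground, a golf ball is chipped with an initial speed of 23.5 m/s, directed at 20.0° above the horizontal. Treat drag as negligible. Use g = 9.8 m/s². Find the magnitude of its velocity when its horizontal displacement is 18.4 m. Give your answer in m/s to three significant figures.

Horizontal component vₓ = 23.50 cos 20.0° = 22.08 m/s; vertical v_y0 = 23.50 sin 20.0° = 8.037 m/s.
At x = 18.4 m, t = x/vₓ = 18.4/22.08 = 0.8332 s.
Vertical velocity there: v_y = v_y0 − g t = 8.037 − 9.80 × 0.8332 = −0.1282 m/s.
Speed: √(vₓ² + v_y²) = √(22.08² + 0.1282²) = 22.08 m/s.

22.1 m/s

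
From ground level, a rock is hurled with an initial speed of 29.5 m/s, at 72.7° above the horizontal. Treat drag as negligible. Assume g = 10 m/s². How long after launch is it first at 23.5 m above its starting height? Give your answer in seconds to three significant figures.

Components: vₓ = 29.50 cos 72.7° = 8.773 m/s, v_y0 = 29.50 sin 72.7° = 28.17 m/s.
Set y = v_y0 t − ½ g t² = 23.5: 5.000 t² − 28.17 t + 23.5 = 0.
Quadratic formula: t = (28.17 ± √323.29) / 10.0 = (28.17 ± 17.98) / 10.0 → t = 1.019 s or 4.615 s.
The first (ascending) time is 1.019 s.

1.02 s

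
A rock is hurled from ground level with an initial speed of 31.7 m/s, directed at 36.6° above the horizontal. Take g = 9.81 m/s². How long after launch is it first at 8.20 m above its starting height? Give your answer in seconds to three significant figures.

Resolve: vₓ = 31.70 cos 36.6° = 25.45 m/s and v_y0 = 31.70 sin 36.6° = 18.90 m/s.
Require v_y0 t − ½ g t² = 8.20, i.e. 4.905 t² − 18.90 t + 8.20 = 0.
Quadratic formula: t = (18.90 ± √196.34) / 9.81 = (18.90 ± 14.01) / 9.81 → t = 0.4983 s or 3.355 s.
The first (ascending) time is 0.4983 s.

0.498 s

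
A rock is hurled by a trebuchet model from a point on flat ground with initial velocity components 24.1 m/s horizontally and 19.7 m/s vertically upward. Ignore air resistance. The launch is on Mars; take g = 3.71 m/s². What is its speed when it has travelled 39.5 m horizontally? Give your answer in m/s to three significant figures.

27.7 m/s

At x = 39.5 m, t = x/vₓ = 39.5/24.10 = 1.639 s.
Vertical velocity there: v_y = v_y0 − g t = 19.70 − 3.71 × 1.639 = 13.62 m/s.
Speed: √(vₓ² + v_y²) = √(24.10² + 13.62²) = 27.68 m/s.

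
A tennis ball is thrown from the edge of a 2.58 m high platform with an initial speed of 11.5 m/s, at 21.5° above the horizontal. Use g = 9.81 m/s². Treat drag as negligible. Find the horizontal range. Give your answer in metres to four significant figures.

13.62 m

vₓ = 11.50 cos 21.5° = 10.70 m/s; v_y0 = 11.50 sin 21.5° = 4.215 m/s.
The projectile lands when y = 2.58 + (4.215) t − ½·9.81·t² = 0. Positive root: t = (4.215 + √(4.215² + 2·9.81·2.58)) / 9.81 = (4.215 + 8.269) / 9.81 = 1.273 s.
Horizontal distance: R = vₓ t = 10.70 × 1.273 = 13.62 m.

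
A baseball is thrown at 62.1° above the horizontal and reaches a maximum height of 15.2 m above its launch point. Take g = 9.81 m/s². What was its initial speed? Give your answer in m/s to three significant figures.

19.5 m/s

At the peak v_y = 0, so v_y0 = √(2gH) = √(2 × 9.81 × 15.2) = 17.27 m/s.
v_y0 = v₀ sin θ ⇒ v₀ = 17.27 / sin 62.1° = 19.54 m/s.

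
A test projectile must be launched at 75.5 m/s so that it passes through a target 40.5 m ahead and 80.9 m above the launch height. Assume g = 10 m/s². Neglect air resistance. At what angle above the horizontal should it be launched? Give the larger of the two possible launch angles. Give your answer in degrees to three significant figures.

Trajectory: y = x tanθ − g x² (1 + tan²θ)/(2v₀²). With x = 40.5, y = 80.9, v₀ = 75.5, g = 10.0:
1.439 tan²θ − 40.5 tanθ + (82.34) = 0.
tanθ = [40.5 ± √(40.5² − 4 × 1.439 × (82.34))] / (2 × 1.439) = (40.5 ± 34.15) / 2.878, giving tanθ = 2.206 or 25.94.
θ = 65.61° or 87.79°; the larger is 87.79°.

87.8°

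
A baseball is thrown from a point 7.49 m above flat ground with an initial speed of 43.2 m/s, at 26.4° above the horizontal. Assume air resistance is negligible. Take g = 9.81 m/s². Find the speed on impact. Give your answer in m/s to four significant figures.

Resolve: vₓ = 43.20 cos 26.4° = 38.69 m/s and v_y0 = 43.20 sin 26.4° = 19.21 m/s.
The projectile lands when y = 7.49 + (19.21) t − ½·9.81·t² = 0. Positive root: t = (19.21 + √(19.21² + 2·9.81·7.49)) / 9.81 = (19.21 + 22.71) / 9.81 = 4.273 s.
Vertical velocity at impact: v_y = v_y0 − g t = 19.21 − 9.81 × 4.273 = −22.71 m/s.
Speed: |v| = √(vₓ² + v_y²) = √(38.69² + 22.71²) = 44.87 m/s.

44.87 m/s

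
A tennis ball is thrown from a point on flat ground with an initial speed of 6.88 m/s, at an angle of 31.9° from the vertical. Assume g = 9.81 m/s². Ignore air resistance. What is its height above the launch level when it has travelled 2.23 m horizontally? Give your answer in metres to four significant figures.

1.737 m

Resolve: vₓ = 6.880 sin 31.9° = 3.636 m/s and v_y0 = 6.880 cos 31.9° = 5.841 m/s.
Time to reach x = 2.23 m: t = x/vₓ = 2.23/3.636 = 0.6134 s.
Height: y = v_y0 t − ½ g t² = 5.841 × 0.6134 − 4.905 × 0.6134² = 3.583 − 1.845 = 1.737 m.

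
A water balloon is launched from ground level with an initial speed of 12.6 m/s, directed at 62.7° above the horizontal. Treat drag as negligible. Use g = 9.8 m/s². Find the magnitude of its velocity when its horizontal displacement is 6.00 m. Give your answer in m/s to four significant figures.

Horizontal component vₓ = 12.60 cos 62.7° = 5.779 m/s; vertical v_y0 = 12.60 sin 62.7° = 11.20 m/s.
At x = 6.00 m, t = x/vₓ = 6.00/5.779 = 1.038 s.
Vertical velocity there: v_y = v_y0 − g t = 11.20 − 9.80 × 1.038 = 1.022 m/s.
Speed: √(vₓ² + v_y²) = √(5.779² + 1.022²) = 5.869 m/s.

5.869 m/s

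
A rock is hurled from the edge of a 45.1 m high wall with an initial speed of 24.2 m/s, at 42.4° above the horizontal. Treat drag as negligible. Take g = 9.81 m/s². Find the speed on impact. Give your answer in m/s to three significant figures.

vₓ = 24.20 cos 42.4° = 17.87 m/s; v_y0 = 24.20 sin 42.4° = 16.32 m/s.
With up positive and y = 0 at the ground: y(t) = 45.1 + (16.32) t − 4.905 t². Setting y = 0 and taking the positive root: t = [16.32 + √(16.32² + 2·9.81·45.1)] / 9.81 = (16.32 + 33.93) / 9.81 = 5.122 s.
Vertical velocity at impact: v_y = v_y0 − g t = 16.32 − 9.81 × 5.122 = −33.93 m/s.
Speed: |v| = √(vₓ² + v_y²) = √(17.87² + 33.93²) = 38.35 m/s.

38.3 m/s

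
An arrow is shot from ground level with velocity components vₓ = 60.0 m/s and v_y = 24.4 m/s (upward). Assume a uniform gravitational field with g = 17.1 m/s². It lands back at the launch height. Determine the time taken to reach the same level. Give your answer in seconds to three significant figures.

2.85 s

It returns to y = 0 when t = 2 v_y0 / g = 2(24.40)/17.1 = 2.854 s.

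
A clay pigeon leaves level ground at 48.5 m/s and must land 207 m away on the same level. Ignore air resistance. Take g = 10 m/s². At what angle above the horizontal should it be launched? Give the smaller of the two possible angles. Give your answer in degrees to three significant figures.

30.8°

R = v₀² sin 2θ / g gives sin 2θ = gR/v₀² = 10.0·207/48.5² = 0.8800.
2θ = 61.64° or 180° − 61.64° = 118.4°, so θ = 30.82° or 59.18°.
The smaller angle is 30.82°.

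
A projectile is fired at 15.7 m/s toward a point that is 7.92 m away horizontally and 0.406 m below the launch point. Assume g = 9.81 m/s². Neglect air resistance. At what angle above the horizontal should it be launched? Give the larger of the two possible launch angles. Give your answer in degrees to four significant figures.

80.89°

Trajectory: y = x tanθ − g x² (1 + tan²θ)/(2v₀²). With x = 7.92, y = −0.406, v₀ = 15.7, g = 9.81:
1.248 tan²θ − 7.92 tanθ + (0.8422) = 0.
tanθ = [7.92 ± √(7.92² − 4 × 1.248 × (0.8422))] / (2 × 1.248) = (7.92 ± 7.650) / 2.496, giving tanθ = 0.1082 or 6.237.
θ = 6.175° or 80.89°; the larger is 80.89°.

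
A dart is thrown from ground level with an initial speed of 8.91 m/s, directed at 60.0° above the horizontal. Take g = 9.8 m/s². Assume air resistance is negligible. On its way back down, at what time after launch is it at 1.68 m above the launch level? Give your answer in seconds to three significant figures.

Resolve: vₓ = 8.910 cos 60.0° = 4.455 m/s and v_y0 = 8.910 sin 60.0° = 7.716 m/s.
Height y(t) = 7.716 t − 4.900 t² = 1.68 gives 4.900 t² − 7.716 t + 1.68 = 0.
Quadratic formula: t = (7.716 ± √26.613) / 9.80 = (7.716 ± 5.159) / 9.80 → t = 0.2610 s or 1.314 s.
The descending-branch root is 1.314 s.

1.31 s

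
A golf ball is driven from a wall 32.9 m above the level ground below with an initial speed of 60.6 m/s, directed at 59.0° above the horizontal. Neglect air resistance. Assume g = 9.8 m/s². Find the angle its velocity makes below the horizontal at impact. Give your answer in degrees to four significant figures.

61.64°

Resolve: vₓ = 60.60 cos 59.0° = 31.21 m/s and v_y0 = 60.60 sin 59.0° = 51.94 m/s.
With up positive and y = 0 at the ground: y(t) = 32.9 + (51.94) t − 4.900 t². Setting y = 0 and taking the positive root: t = [51.94 + √(51.94² + 2·9.80·32.9)] / 9.80 = (51.94 + 57.82) / 9.80 = 11.20 s.
At impact: v_y = v_y0 − g t = −57.82 m/s; vₓ = 31.21 m/s.
Angle below horizontal: arctan(|v_y|/vₓ) = arctan(57.82/31.21) = 61.64°.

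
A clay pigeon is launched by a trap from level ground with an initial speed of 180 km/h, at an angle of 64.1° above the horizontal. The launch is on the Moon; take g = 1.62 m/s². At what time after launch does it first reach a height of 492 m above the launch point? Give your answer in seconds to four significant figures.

Convert: 180 km/h = 180/3.6 = 50.00 m/s.
vₓ = 50.00 cos 64.1° = 21.84 m/s; v_y0 = 50.00 sin 64.1° = 44.98 m/s.
Height y(t) = 44.98 t − 0.8100 t² = 492 gives 0.8100 t² − 44.98 t + 492 = 0.
t = [44.98 ± √(44.98² − 2·1.62·492)] / 1.62 = (44.98 ± 20.71) / 1.62, so t = 14.98 s or t = 40.55 s.
The first (ascending) time is 14.98 s.

14.98 s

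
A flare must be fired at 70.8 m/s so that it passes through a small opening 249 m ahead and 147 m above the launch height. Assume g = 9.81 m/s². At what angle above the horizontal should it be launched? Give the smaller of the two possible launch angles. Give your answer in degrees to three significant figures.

49.3°

Trajectory: y = x tanθ − g x² (1 + tan²θ)/(2v₀²). With x = 249, y = 147, v₀ = 70.8, g = 9.81:
60.67 tan²θ − 249 tanθ + (207.7) = 0.
tanθ = [249 ± √(249² − 4 × 60.67 × (207.7))] / (2 × 60.67) = (249 ± 107.7) / 121.3, giving tanθ = 1.164 or 2.940.
θ = 49.34° or 71.21°; the smaller is 49.34°.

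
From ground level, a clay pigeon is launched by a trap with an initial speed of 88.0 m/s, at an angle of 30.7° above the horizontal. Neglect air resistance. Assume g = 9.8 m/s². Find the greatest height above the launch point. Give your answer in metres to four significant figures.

Horizontal component vₓ = 88.00 cos 30.7° = 75.67 m/s; vertical v_y0 = 88.00 sin 30.7° = 44.93 m/s.
Peak height H = v_y0² / (2g) = 2018.5 / 19.60 = 103.0 m.

103.0 m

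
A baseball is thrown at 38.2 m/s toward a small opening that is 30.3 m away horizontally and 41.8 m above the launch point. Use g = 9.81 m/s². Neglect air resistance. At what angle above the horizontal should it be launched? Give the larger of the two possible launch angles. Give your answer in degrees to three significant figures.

Trajectory: y = x tanθ − g x² (1 + tan²θ)/(2v₀²). With x = 30.3, y = 41.8, v₀ = 38.2, g = 9.81:
3.086 tan²θ − 30.3 tanθ + (44.89) = 0.
tanθ = [30.3 ± √(30.3² − 4 × 3.086 × (44.89))] / (2 × 3.086) = (30.3 ± 19.08) / 6.172, giving tanθ = 1.818 or 8.000.
θ = 61.19° or 82.88°; the larger is 82.88°.

82.9°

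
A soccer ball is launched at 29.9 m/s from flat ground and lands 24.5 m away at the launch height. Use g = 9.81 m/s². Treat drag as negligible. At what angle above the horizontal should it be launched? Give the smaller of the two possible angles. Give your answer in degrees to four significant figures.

7.798°

R = v₀² sin 2θ / g gives sin 2θ = gR/v₀² = 9.81·24.5/29.9² = 0.2688.
2θ = 15.60° or 180° − 15.60° = 164.4°, so θ = 7.798° or 82.20°.
The smaller angle is 7.798°.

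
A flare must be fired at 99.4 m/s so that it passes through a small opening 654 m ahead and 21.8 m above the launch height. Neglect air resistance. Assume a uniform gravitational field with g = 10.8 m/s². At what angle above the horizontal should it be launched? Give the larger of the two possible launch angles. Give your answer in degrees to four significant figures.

66.75°

Trajectory: y = x tanθ − g x² (1 + tan²θ)/(2v₀²). With x = 654, y = 21.8, v₀ = 99.4, g = 10.8:
233.8 tan²θ − 654 tanθ + (255.6) = 0.
tanθ = [654 ± √(654² − 4 × 233.8 × (255.6))] / (2 × 233.8) = (654 ± 434.5) / 467.5, giving tanθ = 0.4696 or 2.328.
θ = 25.15° or 66.75°; the larger is 66.75°.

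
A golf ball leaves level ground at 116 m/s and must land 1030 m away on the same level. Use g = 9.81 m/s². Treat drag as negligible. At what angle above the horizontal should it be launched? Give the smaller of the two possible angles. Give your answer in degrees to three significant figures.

24.3°

R = v₀² sin 2θ / g gives sin 2θ = gR/v₀² = 9.81·1030/116² = 0.7509.
2θ = 48.67° or 180° − 48.67° = 131.3°, so θ = 24.33° or 65.67°.
The smaller angle is 24.33°.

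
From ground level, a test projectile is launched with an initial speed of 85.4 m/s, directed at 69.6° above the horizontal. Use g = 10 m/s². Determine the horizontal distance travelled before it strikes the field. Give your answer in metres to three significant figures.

Resolve: vₓ = 85.40 cos 69.6° = 29.77 m/s and v_y0 = 85.40 sin 69.6° = 80.04 m/s.
Time aloft: T = 2 v_y0 / g = 2 × 80.04 / 10.0 = 16.01 s.
Range: R = vₓ T = 29.77 × 16.01 = 476.6 m.

477 m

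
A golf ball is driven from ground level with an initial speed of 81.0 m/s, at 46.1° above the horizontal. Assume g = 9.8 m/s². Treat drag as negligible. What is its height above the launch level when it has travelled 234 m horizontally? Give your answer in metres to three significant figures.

158 m

vₓ = 81.00 cos 46.1° = 56.17 m/s; v_y0 = 81.00 sin 46.1° = 58.36 m/s.
Time to reach x = 234 m: t = x/vₓ = 234/56.17 = 4.166 s.
Height: y = v_y0 t − ½ g t² = 58.36 × 4.166 − 4.900 × 4.166² = 243.2 − 85.05 = 158.1 m.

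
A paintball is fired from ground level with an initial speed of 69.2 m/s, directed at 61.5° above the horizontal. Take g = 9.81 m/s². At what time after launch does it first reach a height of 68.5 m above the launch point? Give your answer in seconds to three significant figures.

1.25 s

Resolve: vₓ = 69.20 cos 61.5° = 33.02 m/s and v_y0 = 69.20 sin 61.5° = 60.81 m/s.
Height y(t) = 60.81 t − 4.905 t² = 68.5 gives 4.905 t² − 60.81 t + 68.5 = 0.
t = [60.81 ± √(60.81² − 2·9.81·68.5)] / 9.81 = (60.81 ± 48.52) / 9.81, so t = 1.253 s or t = 11.15 s.
The first (ascending) time is 1.253 s.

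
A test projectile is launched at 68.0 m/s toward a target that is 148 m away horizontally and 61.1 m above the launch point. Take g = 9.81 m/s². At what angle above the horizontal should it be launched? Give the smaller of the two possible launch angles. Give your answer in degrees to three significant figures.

32.3°

Trajectory: y = x tanθ − g x² (1 + tan²θ)/(2v₀²). With x = 148, y = 61.1, v₀ = 68.0, g = 9.81:
23.24 tan²θ − 148 tanθ + (84.34) = 0.
tanθ = [148 ± √(148² − 4 × 23.24 × (84.34))] / (2 × 23.24) = (148 ± 118.6) / 46.47, giving tanθ = 0.6327 or 5.737.
θ = 32.32° or 80.11°; the smaller is 32.32°.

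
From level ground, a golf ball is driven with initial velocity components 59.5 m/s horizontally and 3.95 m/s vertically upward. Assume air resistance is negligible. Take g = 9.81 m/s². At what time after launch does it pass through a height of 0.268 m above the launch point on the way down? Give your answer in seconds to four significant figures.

0.7305 s

Height y(t) = 3.950 t − 4.905 t² = 0.268 gives 4.905 t² − 3.950 t + 0.268 = 0.
t = [3.950 ± √(3.950² − 2·9.81·0.268)] / 9.81 = (3.950 ± 3.216) / 9.81, so t = 0.07479 s or t = 0.7305 s.
The descending-branch root is 0.7305 s.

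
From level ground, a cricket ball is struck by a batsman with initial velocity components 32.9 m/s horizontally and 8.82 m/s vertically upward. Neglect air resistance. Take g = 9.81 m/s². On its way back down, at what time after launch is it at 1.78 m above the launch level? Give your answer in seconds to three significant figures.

1.57 s

Height y(t) = 8.820 t − 4.905 t² = 1.78 gives 4.905 t² − 8.820 t + 1.78 = 0.
t = [8.820 ± √(8.820² − 2·9.81·1.78)] / 9.81 = (8.820 ± 6.547) / 9.81, so t = 0.2317 s or t = 1.567 s.
The descending-branch root is 1.567 s.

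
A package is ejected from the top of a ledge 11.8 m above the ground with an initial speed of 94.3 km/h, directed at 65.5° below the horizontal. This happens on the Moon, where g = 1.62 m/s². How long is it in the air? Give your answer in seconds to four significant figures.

0.4870 s

Convert: 94.3 km/h = 94.3/3.6 = 26.19 m/s.
vₓ = 26.19 cos 65.5° = 10.86 m/s; v_y0 = −23.84 m/s (downward).
The projectile lands when y = 11.8 + (−23.84) t − ½·1.62·t² = 0. Positive root: t = (−23.84 + √(23.84² + 2·1.62·11.8)) / 1.62 = (−23.84 + 24.62) / 1.62 = 0.4870 s.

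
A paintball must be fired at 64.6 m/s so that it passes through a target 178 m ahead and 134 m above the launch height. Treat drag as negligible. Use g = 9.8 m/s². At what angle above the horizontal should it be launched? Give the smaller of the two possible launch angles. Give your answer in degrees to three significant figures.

53.1°

Trajectory: y = x tanθ − g x² (1 + tan²θ)/(2v₀²). With x = 178, y = 134, v₀ = 64.6, g = 9.80:
37.20 tan²θ − 178 tanθ + (171.2) = 0.
tanθ = [178 ± √(178² − 4 × 37.20 × (171.2))] / (2 × 37.20) = (178 ± 78.79) / 74.40, giving tanθ = 1.333 or 3.451.
θ = 53.13° or 73.84°; the smaller is 53.13°.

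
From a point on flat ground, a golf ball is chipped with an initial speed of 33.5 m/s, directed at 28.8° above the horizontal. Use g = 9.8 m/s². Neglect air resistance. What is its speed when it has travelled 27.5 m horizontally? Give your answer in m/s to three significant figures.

30.2 m/s

vₓ = 33.50 cos 28.8° = 29.36 m/s; v_y0 = 33.50 sin 28.8° = 16.14 m/s.
At x = 27.5 m, t = x/vₓ = 27.5/29.36 = 0.9368 s.
Vertical velocity there: v_y = v_y0 − g t = 16.14 − 9.80 × 0.9368 = 6.958 m/s.
Speed: √(vₓ² + v_y²) = √(29.36² + 6.958²) = 30.17 m/s.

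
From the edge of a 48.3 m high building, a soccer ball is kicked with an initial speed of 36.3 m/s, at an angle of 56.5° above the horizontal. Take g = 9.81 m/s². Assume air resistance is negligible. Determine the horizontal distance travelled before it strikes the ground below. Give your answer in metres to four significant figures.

Horizontal component vₓ = 36.30 cos 56.5° = 20.04 m/s; vertical v_y0 = 36.30 sin 56.5° = 30.27 m/s.
The projectile lands when y = 48.3 + (30.27) t − ½·9.81·t² = 0. Positive root: t = (30.27 + √(30.27² + 2·9.81·48.3)) / 9.81 = (30.27 + 43.17) / 9.81 = 7.487 s.
Horizontal distance: R = vₓ t = 20.04 × 7.487 = 150.0 m.

150.0 m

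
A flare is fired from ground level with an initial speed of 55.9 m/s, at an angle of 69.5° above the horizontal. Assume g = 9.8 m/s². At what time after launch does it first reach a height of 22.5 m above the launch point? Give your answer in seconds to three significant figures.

Resolve: vₓ = 55.90 cos 69.5° = 19.58 m/s and v_y0 = 55.90 sin 69.5° = 52.36 m/s.
Require v_y0 t − ½ g t² = 22.5, i.e. 4.900 t² − 52.36 t + 22.5 = 0.
t = [52.36 ± √(52.36² − 2·9.80·22.5)] / 9.80 = (52.36 ± 47.96) / 9.80, so t = 0.4485 s or t = 10.24 s.
The first (ascending) time is 0.4485 s.

0.449 s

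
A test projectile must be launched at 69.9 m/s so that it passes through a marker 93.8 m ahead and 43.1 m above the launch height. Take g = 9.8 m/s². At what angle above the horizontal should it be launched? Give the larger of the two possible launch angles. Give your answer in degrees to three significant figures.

84.3°

Trajectory: y = x tanθ − g x² (1 + tan²θ)/(2v₀²). With x = 93.8, y = 43.1, v₀ = 69.9, g = 9.80:
8.824 tan²θ − 93.8 tanθ + (51.92) = 0.
tanθ = [93.8 ± √(93.8² − 4 × 8.824 × (51.92))] / (2 × 8.824) = (93.8 ± 83.46) / 17.65, giving tanθ = 0.5858 or 10.04.
θ = 30.36° or 84.31°; the larger is 84.31°.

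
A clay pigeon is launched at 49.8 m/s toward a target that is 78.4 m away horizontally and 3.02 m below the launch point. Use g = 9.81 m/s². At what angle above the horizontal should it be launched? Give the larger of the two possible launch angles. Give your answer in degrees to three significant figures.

81.0°

Trajectory: y = x tanθ − g x² (1 + tan²θ)/(2v₀²). With x = 78.4, y = −3.02, v₀ = 49.8, g = 9.81:
12.16 tan²θ − 78.4 tanθ + (9.137) = 0.
tanθ = [78.4 ± √(78.4² − 4 × 12.16 × (9.137))] / (2 × 12.16) = (78.4 ± 75.51) / 24.31, giving tanθ = 0.1187 or 6.330.
θ = 6.771° or 81.02°; the larger is 81.02°.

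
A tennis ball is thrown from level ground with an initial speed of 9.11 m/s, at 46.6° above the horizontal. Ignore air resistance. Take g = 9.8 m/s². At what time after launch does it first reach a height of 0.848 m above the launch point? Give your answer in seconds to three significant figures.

0.143 s

Resolve: vₓ = 9.110 cos 46.6° = 6.259 m/s and v_y0 = 9.110 sin 46.6° = 6.619 m/s.
Height y(t) = 6.619 t − 4.900 t² = 0.848 gives 4.900 t² − 6.619 t + 0.848 = 0.
Quadratic formula: t = (6.619 ± √27.192) / 9.80 = (6.619 ± 5.215) / 9.80 → t = 0.1433 s or 1.208 s.
The first (ascending) time is 0.1433 s.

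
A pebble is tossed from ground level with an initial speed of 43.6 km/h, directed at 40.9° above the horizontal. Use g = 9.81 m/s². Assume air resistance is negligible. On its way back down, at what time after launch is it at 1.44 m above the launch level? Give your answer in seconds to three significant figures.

Convert: 43.6 km/h = 43.6/3.6 = 12.11 m/s.
vₓ = 12.11 cos 40.9° = 9.154 m/s; v_y0 = 12.11 sin 40.9° = 7.930 m/s.
Height y(t) = 7.930 t − 4.905 t² = 1.44 gives 4.905 t² − 7.930 t + 1.44 = 0.
t = [7.930 ± √(7.930² − 2·9.81·1.44)] / 9.81 = (7.930 ± 5.884) / 9.81, so t = 0.2085 s or t = 1.408 s.
The descending-branch root is 1.408 s.

1.41 s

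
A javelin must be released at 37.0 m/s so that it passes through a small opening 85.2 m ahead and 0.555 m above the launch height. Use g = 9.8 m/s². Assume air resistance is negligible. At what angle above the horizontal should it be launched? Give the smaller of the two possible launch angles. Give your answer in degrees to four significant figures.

Trajectory: y = x tanθ − g x² (1 + tan²θ)/(2v₀²). With x = 85.2, y = 0.555, v₀ = 37.0, g = 9.80:
25.98 tan²θ − 85.2 tanθ + (26.54) = 0.
tanθ = [85.2 ± √(85.2² − 4 × 25.98 × (26.54))] / (2 × 25.98) = (85.2 ± 67.09) / 51.96, giving tanθ = 0.3485 or 2.931.
θ = 19.21° or 71.16°; the smaller is 19.21°.

19.21°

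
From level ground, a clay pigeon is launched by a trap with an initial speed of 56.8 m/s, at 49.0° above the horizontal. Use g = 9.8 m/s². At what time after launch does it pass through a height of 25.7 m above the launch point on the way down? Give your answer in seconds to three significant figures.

Horizontal component vₓ = 56.80 cos 49.0° = 37.26 m/s; vertical v_y0 = 56.80 sin 49.0° = 42.87 m/s.
Set y = v_y0 t − ½ g t² = 25.7: 4.900 t² − 42.87 t + 25.7 = 0.
t = [42.87 ± √(42.87² − 2·9.80·25.7)] / 9.80 = (42.87 ± 36.52) / 9.80, so t = 0.6474 s or t = 8.101 s.
The descending-branch root is 8.101 s.

8.10 s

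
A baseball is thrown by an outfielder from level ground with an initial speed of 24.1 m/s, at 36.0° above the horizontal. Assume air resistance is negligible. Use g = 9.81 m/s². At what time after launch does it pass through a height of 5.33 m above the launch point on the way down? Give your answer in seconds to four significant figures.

2.443 s

Resolve: vₓ = 24.10 cos 36.0° = 19.50 m/s and v_y0 = 24.10 sin 36.0° = 14.17 m/s.
Set y = v_y0 t − ½ g t² = 5.33: 4.905 t² − 14.17 t + 5.33 = 0.
t = [14.17 ± √(14.17² − 2·9.81·5.33)] / 9.81 = (14.17 ± 9.803) / 9.81, so t = 0.4448 s or t = 2.443 s.
The descending-branch root is 2.443 s.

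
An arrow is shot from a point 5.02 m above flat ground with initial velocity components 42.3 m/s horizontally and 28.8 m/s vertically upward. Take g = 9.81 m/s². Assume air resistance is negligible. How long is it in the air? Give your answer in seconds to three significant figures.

Vertical motion (up positive, ground at y = 0): 4.905 t² − (28.80) t − 5.02 = 0, so t = (28.80 + √(28.80² + 2·9.81·5.02)) / 9.81 = (28.80 + 30.46) / 9.81 = 6.041 s.

6.04 s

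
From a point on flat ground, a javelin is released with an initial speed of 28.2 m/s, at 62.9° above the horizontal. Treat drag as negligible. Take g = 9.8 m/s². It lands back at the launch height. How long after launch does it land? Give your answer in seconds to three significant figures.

5.12 s

Components: vₓ = 28.20 cos 62.9° = 12.85 m/s, v_y0 = 28.20 sin 62.9° = 25.10 m/s.
Time of flight on level ground: T = 2 v_y0 / g = 2 × 25.10 / 9.80 = 5.123 s.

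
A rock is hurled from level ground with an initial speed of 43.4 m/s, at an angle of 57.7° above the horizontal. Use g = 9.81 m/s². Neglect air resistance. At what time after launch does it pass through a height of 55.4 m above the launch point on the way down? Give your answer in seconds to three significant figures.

Components: vₓ = 43.40 cos 57.7° = 23.19 m/s, v_y0 = 43.40 sin 57.7° = 36.68 m/s.
Require v_y0 t − ½ g t² = 55.4, i.e. 4.905 t² − 36.68 t + 55.4 = 0.
t = [36.68 ± √(36.68² − 2·9.81·55.4)] / 9.81 = (36.68 ± 16.09) / 9.81, so t = 2.100 s or t = 5.379 s.
The descending-branch root is 5.379 s.

5.38 s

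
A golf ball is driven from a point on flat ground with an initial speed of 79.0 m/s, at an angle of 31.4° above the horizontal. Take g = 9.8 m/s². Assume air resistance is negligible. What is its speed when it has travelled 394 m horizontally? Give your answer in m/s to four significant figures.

Horizontal component vₓ = 79.00 cos 31.4° = 67.43 m/s; vertical v_y0 = 79.00 sin 31.4° = 41.16 m/s.
Time to reach x = 394 m: t = x/vₓ = 394/67.43 = 5.843 s.
Vertical velocity there: v_y = v_y0 − g t = 41.16 − 9.80 × 5.843 = −16.10 m/s.
Speed: √(vₓ² + v_y²) = √(67.43² + 16.10²) = 69.33 m/s.

69.33 m/s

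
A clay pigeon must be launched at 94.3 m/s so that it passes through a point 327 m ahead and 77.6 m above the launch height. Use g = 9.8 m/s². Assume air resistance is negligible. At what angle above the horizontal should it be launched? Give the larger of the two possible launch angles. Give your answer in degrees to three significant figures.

78.9°

Trajectory: y = x tanθ − g x² (1 + tan²θ)/(2v₀²). With x = 327, y = 77.6, v₀ = 94.3, g = 9.80:
58.92 tan²θ − 327 tanθ + (136.5) = 0.
tanθ = [327 ± √(327² − 4 × 58.92 × (136.5))] / (2 × 58.92) = (327 ± 273.4) / 117.8, giving tanθ = 0.4548 or 5.095.
θ = 24.45° or 78.90°; the larger is 78.90°.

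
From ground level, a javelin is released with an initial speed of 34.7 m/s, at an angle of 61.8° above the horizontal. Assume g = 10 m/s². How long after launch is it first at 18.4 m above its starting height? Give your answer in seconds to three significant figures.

0.677 s

Components: vₓ = 34.70 cos 61.8° = 16.40 m/s, v_y0 = 34.70 sin 61.8° = 30.58 m/s.
Set y = v_y0 t − ½ g t² = 18.4: 5.000 t² − 30.58 t + 18.4 = 0.
t = [30.58 ± √(30.58² − 2·10.0·18.4)] / 10.0 = (30.58 ± 23.82) / 10.0, so t = 0.6765 s or t = 5.440 s.
The first (ascending) time is 0.6765 s.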